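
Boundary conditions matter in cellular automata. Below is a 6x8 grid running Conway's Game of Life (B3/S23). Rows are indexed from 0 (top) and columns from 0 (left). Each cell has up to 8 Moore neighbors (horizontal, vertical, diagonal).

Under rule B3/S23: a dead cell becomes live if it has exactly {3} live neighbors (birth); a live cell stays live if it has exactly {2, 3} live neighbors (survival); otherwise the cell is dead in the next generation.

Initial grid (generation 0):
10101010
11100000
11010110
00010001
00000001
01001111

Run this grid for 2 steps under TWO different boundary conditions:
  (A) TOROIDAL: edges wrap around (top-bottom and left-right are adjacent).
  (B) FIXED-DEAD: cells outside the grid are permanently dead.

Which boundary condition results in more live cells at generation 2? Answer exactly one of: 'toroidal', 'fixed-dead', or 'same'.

Under TOROIDAL boundary, generation 2:
00101000
00001011
00001011
00000001
10100110
00100010
Population = 15

Under FIXED-DEAD boundary, generation 2:
00010000
01101000
00001011
00000001
00011001
00001101
Population = 14

Comparison: toroidal=15, fixed-dead=14 -> toroidal

Answer: toroidal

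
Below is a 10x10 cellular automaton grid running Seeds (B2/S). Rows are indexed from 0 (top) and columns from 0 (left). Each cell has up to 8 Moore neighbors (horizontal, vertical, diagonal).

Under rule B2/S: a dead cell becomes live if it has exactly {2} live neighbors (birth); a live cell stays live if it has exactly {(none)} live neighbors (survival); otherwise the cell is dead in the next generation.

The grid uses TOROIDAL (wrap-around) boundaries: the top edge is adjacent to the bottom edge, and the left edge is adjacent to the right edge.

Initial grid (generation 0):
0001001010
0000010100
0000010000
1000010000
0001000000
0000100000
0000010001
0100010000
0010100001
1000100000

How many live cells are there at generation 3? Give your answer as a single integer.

Answer: 13

Derivation:
Simulating step by step:
Generation 0 (given above): 19 live cells
Generation 1: 17 live cells
0000000001
0000000010
0000000000
0000001000
0000010000
0001010000
1000001000
0011001011
0000000000
0110000110
Generation 2: 15 live cells
1110000000
0000000001
0000000100
0000010000
0000000000
0000000000
0100000010
1100010000
1000001000
1000000001
Generation 3: 13 live cells
0000000010
0010000010
0000001010
0000001000
0000000000
0000000000
0010000001
0010001100
0000010000
0010000000
Population at generation 3: 13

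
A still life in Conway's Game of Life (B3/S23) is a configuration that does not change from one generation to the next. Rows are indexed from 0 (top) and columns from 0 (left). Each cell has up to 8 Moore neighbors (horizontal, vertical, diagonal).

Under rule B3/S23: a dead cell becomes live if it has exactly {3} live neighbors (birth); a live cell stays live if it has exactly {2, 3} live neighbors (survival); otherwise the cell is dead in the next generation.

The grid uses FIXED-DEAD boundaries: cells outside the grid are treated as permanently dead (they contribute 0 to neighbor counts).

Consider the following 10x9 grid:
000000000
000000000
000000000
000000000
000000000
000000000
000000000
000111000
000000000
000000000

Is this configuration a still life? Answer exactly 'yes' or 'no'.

Answer: no

Derivation:
Compute generation 1 and compare to generation 0 (given above):
Generation 1:
000000000
000000000
000000000
000000000
000000000
000000000
000010000
000010000
000010000
000000000
Cell (6,4) differs: gen0=0 vs gen1=1 -> NOT a still life.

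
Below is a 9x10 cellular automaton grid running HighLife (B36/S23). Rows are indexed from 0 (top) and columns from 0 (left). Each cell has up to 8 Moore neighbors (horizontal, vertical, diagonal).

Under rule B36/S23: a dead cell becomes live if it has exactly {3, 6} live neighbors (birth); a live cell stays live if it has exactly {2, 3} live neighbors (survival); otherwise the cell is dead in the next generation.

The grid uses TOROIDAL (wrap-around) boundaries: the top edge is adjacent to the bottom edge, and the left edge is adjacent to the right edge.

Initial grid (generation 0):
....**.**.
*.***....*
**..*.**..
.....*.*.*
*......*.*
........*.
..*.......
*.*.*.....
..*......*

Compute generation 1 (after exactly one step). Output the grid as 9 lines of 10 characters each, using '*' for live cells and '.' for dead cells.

Simulating step by step:
Generation 0 (given above): 27 live cells
Generation 1: 32 live cells
(generation 1 grid is the final answer)

Answer: ***.**..*.
*.*......*
.**.*.**..
.*...*.*.*
*.....**.*
........**
.*.*......
..*.......
.*..**..**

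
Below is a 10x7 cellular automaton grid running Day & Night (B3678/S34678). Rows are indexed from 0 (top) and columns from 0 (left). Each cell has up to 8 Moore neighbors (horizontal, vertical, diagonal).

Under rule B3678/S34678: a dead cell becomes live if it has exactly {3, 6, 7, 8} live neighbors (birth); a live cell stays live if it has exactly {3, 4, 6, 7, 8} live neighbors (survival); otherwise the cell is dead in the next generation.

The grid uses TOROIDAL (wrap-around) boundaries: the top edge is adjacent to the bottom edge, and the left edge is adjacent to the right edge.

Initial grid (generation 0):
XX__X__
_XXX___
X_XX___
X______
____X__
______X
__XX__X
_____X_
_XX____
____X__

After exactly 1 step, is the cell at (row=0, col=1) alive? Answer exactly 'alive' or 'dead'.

Answer: alive

Derivation:
Simulating step by step:
Generation 0 (given above): 19 live cells
Generation 1: 15 live cells
_X_____
___XX__
__XX___
_X_X___
_______
___X_X_
_____X_
_X_X___
_______
X_XX___

Cell (0,1) at generation 1: 1 -> alive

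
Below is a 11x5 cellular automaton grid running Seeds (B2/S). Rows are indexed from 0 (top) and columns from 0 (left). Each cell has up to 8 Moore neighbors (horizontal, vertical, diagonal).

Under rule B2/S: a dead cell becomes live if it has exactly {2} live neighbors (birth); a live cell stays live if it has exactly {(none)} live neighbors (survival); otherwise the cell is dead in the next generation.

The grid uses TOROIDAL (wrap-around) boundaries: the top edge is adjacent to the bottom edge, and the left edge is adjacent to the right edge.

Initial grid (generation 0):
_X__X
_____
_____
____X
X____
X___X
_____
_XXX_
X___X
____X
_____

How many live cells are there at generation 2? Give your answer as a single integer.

Answer: 15

Derivation:
Simulating step by step:
Generation 0 (given above): 12 live cells
Generation 1: 9 live cells
X____
X____
_____
X____
_X_X_
_X___
_____
_____
_____
___X_
___XX
Generation 2: 15 live cells
_X_X_
_X__X
XX__X
_XX_X
____X
X____
_____
_____
_____
__X__
X_X__
Population at generation 2: 15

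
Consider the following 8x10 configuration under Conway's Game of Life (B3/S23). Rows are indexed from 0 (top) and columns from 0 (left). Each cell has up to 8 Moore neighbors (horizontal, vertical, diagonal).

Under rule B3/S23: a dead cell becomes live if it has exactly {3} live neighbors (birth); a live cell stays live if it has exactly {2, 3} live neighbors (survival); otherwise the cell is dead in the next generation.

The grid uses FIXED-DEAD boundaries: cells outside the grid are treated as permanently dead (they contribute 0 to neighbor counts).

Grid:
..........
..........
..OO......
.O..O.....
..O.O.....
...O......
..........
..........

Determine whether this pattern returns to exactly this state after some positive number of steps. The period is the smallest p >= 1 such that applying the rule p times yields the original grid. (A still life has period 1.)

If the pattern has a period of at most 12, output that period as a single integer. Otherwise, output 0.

Answer: 1

Derivation:
Simulating and comparing each generation to the original:
Gen 0 (original, given above): 7 live cells
Gen 1: 7 live cells, MATCHES original -> period = 1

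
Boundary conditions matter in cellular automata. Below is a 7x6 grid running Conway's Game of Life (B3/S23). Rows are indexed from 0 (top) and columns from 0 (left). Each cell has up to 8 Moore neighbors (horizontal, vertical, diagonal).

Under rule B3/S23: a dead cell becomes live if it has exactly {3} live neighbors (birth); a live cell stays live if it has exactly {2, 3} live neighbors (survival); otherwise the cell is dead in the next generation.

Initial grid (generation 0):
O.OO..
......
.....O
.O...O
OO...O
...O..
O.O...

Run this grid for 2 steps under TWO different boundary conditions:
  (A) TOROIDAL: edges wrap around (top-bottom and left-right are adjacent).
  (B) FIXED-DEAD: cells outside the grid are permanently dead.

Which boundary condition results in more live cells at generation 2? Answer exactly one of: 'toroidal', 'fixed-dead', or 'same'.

Under TOROIDAL boundary, generation 2:
..OO..
......
O....O
.OOOO.
.OO...
O.O.OO
.OO...
Population = 16

Under FIXED-DEAD boundary, generation 2:
......
......
......
O.OOOO
..O.OO
O.OO..
......
Population = 11

Comparison: toroidal=16, fixed-dead=11 -> toroidal

Answer: toroidal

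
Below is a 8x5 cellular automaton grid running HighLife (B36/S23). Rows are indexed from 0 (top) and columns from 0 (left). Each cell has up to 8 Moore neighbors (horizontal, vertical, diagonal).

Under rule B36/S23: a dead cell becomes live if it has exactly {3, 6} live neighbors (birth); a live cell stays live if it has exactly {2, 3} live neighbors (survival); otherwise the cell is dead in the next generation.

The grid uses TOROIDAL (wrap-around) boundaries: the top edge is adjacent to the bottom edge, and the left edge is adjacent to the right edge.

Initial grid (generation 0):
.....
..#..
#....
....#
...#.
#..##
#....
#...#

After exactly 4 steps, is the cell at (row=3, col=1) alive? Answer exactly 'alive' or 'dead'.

Answer: dead

Derivation:
Simulating step by step:
Generation 0 (given above): 10 live cells
Generation 1: 10 live cells
.....
.....
.....
....#
#..#.
#..#.
.#.##
#...#
Generation 2: 13 live cells
.....
.....
.....
....#
#..#.
##.##
.###.
#..##
Generation 3: 12 live cells
....#
.....
.....
....#
.####
..#..
#....
##.##
Generation 4: 17 live cells
...##
.....
.....
#.#.#
###.#
#.#.#
#.##.
.#.#.

Cell (3,1) at generation 4: 0 -> dead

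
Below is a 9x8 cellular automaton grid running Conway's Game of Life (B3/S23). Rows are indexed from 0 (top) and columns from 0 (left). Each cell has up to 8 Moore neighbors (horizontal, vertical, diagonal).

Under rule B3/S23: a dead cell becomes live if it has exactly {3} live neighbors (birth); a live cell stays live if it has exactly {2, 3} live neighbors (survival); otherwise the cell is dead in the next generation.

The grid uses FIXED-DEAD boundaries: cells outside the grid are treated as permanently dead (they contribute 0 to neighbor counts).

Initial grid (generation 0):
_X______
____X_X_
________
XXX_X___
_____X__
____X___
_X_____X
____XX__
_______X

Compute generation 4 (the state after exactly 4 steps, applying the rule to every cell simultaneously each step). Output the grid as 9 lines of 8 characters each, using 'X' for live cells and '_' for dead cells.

Simulating step by step:
Generation 0 (given above): 14 live cells
Generation 1: 11 live cells
________
________
_X_X_X__
_X______
_X_XXX__
________
____XX__
______X_
________
Generation 2: 10 live cells
________
________
__X_____
XX_X_X__
__X_X___
___X____
_____X__
_____X__
________
Generation 3: 11 live cells
________
________
_XX_____
_X_XX___
_XX_X___
___XX___
____X___
________
________
Generation 4: 12 live cells
(generation 4 grid is the final answer)

Answer: ________
________
_XXX____
X___X___
_X___X__
__X_XX__
___XX___
________
________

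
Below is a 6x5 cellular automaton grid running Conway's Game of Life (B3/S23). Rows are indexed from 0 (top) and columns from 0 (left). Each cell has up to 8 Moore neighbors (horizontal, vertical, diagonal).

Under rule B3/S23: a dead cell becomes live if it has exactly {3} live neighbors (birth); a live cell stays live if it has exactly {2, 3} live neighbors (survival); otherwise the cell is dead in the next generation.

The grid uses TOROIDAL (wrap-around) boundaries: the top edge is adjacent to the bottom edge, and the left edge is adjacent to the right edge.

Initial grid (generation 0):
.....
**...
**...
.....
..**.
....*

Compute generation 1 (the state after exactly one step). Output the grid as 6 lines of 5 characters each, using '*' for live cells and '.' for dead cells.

Answer: *....
**...
**...
.**..
...*.
...*.

Derivation:
Simulating step by step:
Generation 0 (given above): 7 live cells
Generation 1: 9 live cells
(generation 1 grid is the final answer)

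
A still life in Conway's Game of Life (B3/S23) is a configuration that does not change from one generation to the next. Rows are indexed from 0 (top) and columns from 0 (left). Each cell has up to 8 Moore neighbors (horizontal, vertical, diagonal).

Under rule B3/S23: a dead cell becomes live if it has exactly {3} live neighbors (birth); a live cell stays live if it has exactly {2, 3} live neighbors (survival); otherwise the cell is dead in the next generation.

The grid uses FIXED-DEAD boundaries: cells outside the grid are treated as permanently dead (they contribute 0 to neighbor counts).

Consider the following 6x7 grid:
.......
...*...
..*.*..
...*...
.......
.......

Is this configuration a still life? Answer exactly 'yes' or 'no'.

Compute generation 1 and compare to generation 0 (given above):
Generation 1:
.......
...*...
..*.*..
...*...
.......
.......
The grids are IDENTICAL -> still life.

Answer: yes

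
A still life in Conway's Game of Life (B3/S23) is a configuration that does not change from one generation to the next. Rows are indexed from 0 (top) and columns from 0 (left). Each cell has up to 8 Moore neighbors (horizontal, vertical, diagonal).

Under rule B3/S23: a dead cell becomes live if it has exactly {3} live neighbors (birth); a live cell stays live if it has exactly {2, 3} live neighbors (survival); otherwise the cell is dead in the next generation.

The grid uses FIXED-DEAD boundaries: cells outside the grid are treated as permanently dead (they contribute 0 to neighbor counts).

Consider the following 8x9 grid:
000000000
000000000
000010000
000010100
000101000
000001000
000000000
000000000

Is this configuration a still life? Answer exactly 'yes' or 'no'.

Answer: no

Derivation:
Compute generation 1 and compare to generation 0 (given above):
Generation 1:
000000000
000000000
000001000
000110000
000001100
000010000
000000000
000000000
Cell (2,4) differs: gen0=1 vs gen1=0 -> NOT a still life.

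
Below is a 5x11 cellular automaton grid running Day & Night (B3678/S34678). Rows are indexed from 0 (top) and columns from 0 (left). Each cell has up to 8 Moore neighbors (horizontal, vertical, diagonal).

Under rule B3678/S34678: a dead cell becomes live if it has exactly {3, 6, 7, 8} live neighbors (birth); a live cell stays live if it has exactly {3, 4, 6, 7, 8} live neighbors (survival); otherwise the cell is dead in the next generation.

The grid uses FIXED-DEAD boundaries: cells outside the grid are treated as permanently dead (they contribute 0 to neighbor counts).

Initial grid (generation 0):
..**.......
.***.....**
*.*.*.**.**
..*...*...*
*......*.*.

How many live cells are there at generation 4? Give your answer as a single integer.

Simulating step by step:
Generation 0 (given above): 20 live cells
Generation 1: 17 live cells
.***.......
.*..*...***
..*..*..***
...*.**...*
...........
Generation 2: 13 live cells
..*......*.
.*......*.*
...*.******
....*......
...........
Generation 3: 14 live cells
...........
..*...*.***
....*..***.
.....*****.
...........
Generation 4: 12 live cells
.........*.
........**.
.......***.
......**.*.
......***..
Population at generation 4: 12

Answer: 12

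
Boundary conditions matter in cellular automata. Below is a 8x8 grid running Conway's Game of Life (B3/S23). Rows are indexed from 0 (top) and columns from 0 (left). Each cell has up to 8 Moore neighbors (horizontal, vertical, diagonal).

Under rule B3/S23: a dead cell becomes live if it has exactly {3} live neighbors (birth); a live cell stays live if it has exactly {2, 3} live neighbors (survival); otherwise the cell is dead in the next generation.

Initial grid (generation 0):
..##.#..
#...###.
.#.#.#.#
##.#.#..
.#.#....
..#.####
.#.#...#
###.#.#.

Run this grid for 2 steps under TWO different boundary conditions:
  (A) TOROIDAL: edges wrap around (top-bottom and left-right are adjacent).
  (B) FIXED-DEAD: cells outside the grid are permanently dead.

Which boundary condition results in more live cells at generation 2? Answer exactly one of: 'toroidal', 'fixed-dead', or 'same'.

Answer: toroidal

Derivation:
Under TOROIDAL boundary, generation 2:
.....#..
.......#
.#....##
.#.##.##
.#.#...#
..#.####
........
##...###
Population = 23

Under FIXED-DEAD boundary, generation 2:
........
....#...
.#......
...##...
...#...#
.##.####
#..###.#
###.....
Population = 20

Comparison: toroidal=23, fixed-dead=20 -> toroidal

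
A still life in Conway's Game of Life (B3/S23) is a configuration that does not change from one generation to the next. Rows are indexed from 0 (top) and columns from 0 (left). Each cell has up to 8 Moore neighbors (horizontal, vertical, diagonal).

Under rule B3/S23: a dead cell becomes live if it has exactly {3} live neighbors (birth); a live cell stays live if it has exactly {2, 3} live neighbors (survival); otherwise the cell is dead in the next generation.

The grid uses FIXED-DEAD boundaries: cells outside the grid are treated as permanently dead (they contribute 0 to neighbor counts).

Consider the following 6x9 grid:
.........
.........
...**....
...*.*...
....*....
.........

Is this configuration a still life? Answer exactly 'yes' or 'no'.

Compute generation 1 and compare to generation 0 (given above):
Generation 1:
.........
.........
...**....
...*.*...
....*....
.........
The grids are IDENTICAL -> still life.

Answer: yes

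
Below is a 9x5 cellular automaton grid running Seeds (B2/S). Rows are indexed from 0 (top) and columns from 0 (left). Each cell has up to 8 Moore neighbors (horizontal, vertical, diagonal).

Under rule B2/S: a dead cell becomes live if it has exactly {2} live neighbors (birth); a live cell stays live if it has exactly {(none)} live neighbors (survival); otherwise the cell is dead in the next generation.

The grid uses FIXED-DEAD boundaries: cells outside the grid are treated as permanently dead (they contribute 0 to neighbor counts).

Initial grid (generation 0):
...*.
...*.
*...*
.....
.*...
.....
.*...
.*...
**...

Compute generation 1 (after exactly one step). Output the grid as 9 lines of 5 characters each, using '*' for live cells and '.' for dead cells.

Simulating step by step:
Generation 0 (given above): 9 live cells
Generation 1: 12 live cells
(generation 1 grid is the final answer)

Answer: ..*.*
..*..
...*.
**...
.....
***..
*.*..
.....
..*..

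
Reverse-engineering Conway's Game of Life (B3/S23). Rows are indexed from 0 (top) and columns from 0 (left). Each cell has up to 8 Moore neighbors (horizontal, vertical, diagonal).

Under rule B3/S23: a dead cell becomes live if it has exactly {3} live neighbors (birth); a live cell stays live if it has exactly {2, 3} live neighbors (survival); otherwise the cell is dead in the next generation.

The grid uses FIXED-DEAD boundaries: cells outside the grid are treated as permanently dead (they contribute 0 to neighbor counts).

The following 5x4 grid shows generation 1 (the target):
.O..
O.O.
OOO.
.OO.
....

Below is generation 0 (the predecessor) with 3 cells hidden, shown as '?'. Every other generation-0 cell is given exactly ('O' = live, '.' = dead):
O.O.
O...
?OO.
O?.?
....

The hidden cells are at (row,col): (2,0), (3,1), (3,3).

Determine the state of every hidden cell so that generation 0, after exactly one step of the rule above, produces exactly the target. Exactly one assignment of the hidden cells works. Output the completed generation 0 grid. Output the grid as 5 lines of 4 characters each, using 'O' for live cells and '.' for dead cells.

Hidden generation-0 cells (in order): (2,0), (3,1), (3,3).
A hidden cell only influences target cells in its own 3x3 neighborhood. Try each of the 2^3 = 8 assignments, step the completed generation 0 forward once under B3/S23, and compare with the target:
  (2,0)=. (3,1)=. (3,3)=. -> step gives (2,2)='.' but target has 'O' -> reject
  (2,0)=. (3,1)=. (3,3)=O -> step reproduces the target at every cell -> ACCEPT
  (2,0)=. (3,1)=O (3,3)=. -> step gives (2,0)='.' but target has 'O' -> reject
  (2,0)=. (3,1)=O (3,3)=O -> step gives (2,0)='.' but target has 'O' -> reject
  (2,0)=O (3,1)=. (3,3)=. -> step gives (2,1)='.' but target has 'O' -> reject
  (2,0)=O (3,1)=. (3,3)=O -> step gives (2,1)='.' but target has 'O' -> reject
  (2,0)=O (3,1)=O (3,3)=. -> step gives (2,0)='.' but target has 'O' -> reject
  (2,0)=O (3,1)=O (3,3)=O -> step gives (2,0)='.' but target has 'O' -> reject
Unique solution: (2,0)=dead, (3,1)=dead, (3,3)=live.
Check: live-neighbor counts of every cell in the completed generation 0:
1301
2532
3322
1331
1111
Applying B3/S23 to generation 0 with these counts gives:
.O..
O.O.
OOO.
.OO.
....
which matches the target exactly.

Answer: O.O.
O...
.OO.
O..O
....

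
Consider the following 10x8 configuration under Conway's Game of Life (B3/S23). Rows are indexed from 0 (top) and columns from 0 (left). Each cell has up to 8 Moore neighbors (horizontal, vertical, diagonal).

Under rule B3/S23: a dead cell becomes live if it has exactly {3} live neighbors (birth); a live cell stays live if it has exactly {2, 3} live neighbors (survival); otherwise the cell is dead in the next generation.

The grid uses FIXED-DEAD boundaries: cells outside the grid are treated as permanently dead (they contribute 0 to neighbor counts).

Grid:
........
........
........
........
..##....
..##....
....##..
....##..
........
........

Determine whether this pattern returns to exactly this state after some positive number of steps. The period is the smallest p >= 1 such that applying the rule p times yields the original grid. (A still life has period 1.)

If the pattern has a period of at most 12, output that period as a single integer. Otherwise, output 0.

Simulating and comparing each generation to the original:
Gen 0 (original, given above): 8 live cells
Gen 1: 6 live cells, differs from original
Gen 2: 8 live cells, MATCHES original -> period = 2

Answer: 2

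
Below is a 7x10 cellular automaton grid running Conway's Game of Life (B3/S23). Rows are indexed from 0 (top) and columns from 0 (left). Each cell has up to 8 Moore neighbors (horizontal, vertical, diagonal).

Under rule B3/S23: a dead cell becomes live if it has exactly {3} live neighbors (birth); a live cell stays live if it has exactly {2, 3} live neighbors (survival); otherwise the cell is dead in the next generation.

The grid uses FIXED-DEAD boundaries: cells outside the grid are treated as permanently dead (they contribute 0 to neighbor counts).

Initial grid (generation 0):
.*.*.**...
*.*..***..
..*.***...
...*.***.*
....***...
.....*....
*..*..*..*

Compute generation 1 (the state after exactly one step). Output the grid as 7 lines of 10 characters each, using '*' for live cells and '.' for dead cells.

Simulating step by step:
Generation 0 (given above): 26 live cells
Generation 1: 13 live cells
(generation 1 grid is the final answer)

Answer: .**.**.*..
..*....*..
.**.....*.
...*...*..
.......*..
..........
..........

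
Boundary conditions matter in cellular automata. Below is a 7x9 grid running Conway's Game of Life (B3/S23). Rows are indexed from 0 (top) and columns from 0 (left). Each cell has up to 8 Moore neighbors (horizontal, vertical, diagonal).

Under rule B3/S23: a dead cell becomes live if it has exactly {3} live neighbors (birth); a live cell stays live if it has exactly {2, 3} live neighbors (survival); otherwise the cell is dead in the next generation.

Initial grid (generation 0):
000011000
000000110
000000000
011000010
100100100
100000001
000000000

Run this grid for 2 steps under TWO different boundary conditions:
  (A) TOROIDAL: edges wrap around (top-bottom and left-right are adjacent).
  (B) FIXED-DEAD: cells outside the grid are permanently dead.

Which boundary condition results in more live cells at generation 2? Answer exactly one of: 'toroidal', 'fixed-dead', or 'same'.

Answer: toroidal

Derivation:
Under TOROIDAL boundary, generation 2:
000001100
000000000
000001110
011000111
101000000
110000001
000000000
Population = 15

Under FIXED-DEAD boundary, generation 2:
000001100
000000000
000001110
011000110
001000000
000000000
000000000
Population = 10

Comparison: toroidal=15, fixed-dead=10 -> toroidal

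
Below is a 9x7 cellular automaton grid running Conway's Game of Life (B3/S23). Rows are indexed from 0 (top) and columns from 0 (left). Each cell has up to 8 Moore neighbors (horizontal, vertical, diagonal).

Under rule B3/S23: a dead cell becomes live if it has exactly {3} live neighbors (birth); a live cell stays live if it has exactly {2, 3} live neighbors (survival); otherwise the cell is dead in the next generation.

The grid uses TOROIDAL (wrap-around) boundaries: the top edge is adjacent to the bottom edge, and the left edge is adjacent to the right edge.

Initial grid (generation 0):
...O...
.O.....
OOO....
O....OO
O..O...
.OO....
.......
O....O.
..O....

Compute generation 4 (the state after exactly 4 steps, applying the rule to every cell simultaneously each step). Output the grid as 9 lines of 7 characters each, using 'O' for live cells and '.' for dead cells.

Simulating step by step:
Generation 0 (given above): 15 live cells
Generation 1: 10 live cells
..O....
OO.....
..O....
..O....
O.O....
.OO....
.O.....
.......
.......
Generation 2: 12 live cells
.O.....
.OO....
..O....
..OO...
..OO...
O.O....
.OO....
.......
.......
Generation 3: 7 live cells
.OO....
.OO....
.......
.O.....
.......
.......
.OO....
.......
.......
Generation 4: 6 live cells
(generation 4 grid is the final answer)

Answer: .OO....
.OO....
.OO....
.......
.......
.......
.......
.......
.......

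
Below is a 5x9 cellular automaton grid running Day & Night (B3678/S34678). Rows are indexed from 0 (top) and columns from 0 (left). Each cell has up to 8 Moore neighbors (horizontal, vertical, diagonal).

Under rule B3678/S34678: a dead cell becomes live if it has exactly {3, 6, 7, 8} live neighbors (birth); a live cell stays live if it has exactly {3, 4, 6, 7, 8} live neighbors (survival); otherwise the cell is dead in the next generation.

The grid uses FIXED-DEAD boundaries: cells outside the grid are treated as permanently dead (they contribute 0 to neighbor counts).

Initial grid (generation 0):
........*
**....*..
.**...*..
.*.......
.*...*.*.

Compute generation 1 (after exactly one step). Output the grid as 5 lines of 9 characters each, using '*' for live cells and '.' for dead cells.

Answer: .........
.**....*.
.**......
**....*..
.........

Derivation:
Simulating step by step:
Generation 0 (given above): 11 live cells
Generation 1: 8 live cells
(generation 1 grid is the final answer)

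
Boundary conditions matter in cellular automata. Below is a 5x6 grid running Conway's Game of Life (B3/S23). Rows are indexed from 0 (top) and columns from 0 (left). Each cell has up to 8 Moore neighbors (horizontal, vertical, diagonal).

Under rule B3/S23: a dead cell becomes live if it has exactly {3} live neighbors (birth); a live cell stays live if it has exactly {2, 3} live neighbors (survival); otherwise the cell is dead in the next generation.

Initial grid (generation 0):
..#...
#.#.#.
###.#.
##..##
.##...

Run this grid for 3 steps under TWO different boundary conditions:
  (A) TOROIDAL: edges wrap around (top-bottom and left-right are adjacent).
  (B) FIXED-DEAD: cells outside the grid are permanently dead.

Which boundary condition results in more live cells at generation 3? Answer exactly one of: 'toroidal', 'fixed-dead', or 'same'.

Answer: toroidal

Derivation:
Under TOROIDAL boundary, generation 3:
.##...
.##...
######
###..#
.##.##
Population = 18

Under FIXED-DEAD boundary, generation 3:
.##...
..##..
.##.##
.#####
......
Population = 13

Comparison: toroidal=18, fixed-dead=13 -> toroidal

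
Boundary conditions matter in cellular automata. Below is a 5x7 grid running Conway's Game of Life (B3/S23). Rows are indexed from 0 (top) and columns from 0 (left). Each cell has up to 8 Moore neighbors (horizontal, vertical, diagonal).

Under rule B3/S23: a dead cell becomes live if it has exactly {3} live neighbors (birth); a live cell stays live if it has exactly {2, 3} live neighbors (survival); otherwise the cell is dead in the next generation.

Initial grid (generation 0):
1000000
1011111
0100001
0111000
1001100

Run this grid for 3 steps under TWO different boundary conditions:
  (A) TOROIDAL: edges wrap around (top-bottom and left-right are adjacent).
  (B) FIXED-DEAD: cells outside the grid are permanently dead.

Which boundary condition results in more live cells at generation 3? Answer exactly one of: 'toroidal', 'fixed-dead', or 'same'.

Under TOROIDAL boundary, generation 3:
0010000
1111101
1000000
0101111
1010000
Population = 15

Under FIXED-DEAD boundary, generation 3:
0100000
1000011
1011101
0001010
1101010
Population = 15

Comparison: toroidal=15, fixed-dead=15 -> same

Answer: same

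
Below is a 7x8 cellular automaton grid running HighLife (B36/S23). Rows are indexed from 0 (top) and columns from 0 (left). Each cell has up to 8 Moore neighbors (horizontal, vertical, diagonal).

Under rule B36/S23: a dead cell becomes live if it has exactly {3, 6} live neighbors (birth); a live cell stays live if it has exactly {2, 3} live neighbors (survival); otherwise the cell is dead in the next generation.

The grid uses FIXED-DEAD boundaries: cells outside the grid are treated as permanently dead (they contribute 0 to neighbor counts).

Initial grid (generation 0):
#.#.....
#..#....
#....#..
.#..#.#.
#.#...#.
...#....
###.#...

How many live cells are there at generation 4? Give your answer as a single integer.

Simulating step by step:
Generation 0 (given above): 17 live cells
Generation 1: 18 live cells
.#......
#.......
##..##..
##....#.
.###.#..
#..#....
.###....
Generation 2: 10 live cells
........
#.......
.....#..
...#..#.
...##...
#.......
.###....
Generation 3: 8 live cells
........
........
........
...#.#..
...##...
.#..#...
.##.....
Generation 4: 8 live cells
........
........
........
...#....
..##.#..
.#..#...
.##.....
Population at generation 4: 8

Answer: 8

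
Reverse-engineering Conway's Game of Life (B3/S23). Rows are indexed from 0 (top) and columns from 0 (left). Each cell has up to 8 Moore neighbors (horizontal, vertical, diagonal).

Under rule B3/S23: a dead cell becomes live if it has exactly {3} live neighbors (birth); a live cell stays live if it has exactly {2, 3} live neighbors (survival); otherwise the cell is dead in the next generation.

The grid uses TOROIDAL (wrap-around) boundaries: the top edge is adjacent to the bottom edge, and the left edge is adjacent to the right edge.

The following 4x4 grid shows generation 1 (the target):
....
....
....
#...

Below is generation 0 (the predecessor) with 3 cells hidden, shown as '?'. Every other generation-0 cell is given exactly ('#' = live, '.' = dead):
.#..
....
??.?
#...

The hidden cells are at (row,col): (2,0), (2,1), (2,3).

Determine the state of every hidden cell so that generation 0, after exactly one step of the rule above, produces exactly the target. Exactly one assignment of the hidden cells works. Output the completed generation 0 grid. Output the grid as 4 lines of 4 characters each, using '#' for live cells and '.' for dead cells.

Answer: .#..
....
...#
#...

Derivation:
Hidden generation-0 cells (in order): (2,0), (2,1), (2,3).
A hidden cell only influences target cells in its own 3x3 neighborhood. Try each of the 2^3 = 8 assignments, step the completed generation 0 forward once under B3/S23, and compare with the target:
  (2,0)=. (2,1)=. (2,3)=. -> step gives (3,0)='.' but target has '#' -> reject
  (2,0)=. (2,1)=. (2,3)=# -> step reproduces the target at every cell -> ACCEPT
  (2,0)=. (2,1)=# (2,3)=. -> step gives (3,1)='#' but target has '.' -> reject
  (2,0)=. (2,1)=# (2,3)=# -> step gives (1,0)='#' but target has '.' -> reject
  (2,0)=# (2,1)=. (2,3)=. -> step gives (3,1)='#' but target has '.' -> reject
  (2,0)=# (2,1)=. (2,3)=# -> step gives (1,0)='#' but target has '.' -> reject
  (2,0)=# (2,1)=# (2,3)=. -> step gives (1,0)='#' but target has '.' -> reject
  (2,0)=# (2,1)=# (2,3)=# -> step gives (1,1)='#' but target has '.' -> reject
Unique solution: (2,0)=dead, (2,1)=dead, (2,3)=live.
Check: live-neighbor counts of every cell in the completed generation 0:
2111
2121
2111
2222
Applying B3/S23 to generation 0 with these counts gives:
....
....
....
#...
which matches the target exactly.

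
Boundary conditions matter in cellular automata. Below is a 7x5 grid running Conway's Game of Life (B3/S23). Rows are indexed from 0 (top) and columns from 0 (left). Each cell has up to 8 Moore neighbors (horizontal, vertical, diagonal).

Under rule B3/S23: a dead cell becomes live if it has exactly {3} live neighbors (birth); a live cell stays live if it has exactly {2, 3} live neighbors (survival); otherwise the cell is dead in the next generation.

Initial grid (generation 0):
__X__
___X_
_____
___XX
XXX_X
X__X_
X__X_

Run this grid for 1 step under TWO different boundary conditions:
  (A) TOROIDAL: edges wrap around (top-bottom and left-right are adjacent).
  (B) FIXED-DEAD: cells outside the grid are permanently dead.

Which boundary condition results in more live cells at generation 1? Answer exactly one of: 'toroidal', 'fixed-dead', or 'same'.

Under TOROIDAL boundary, generation 1:
__XXX
_____
___XX
_XXXX
_XX__
___X_
_XXX_
Population = 15

Under FIXED-DEAD boundary, generation 1:
_____
_____
___XX
_XXXX
XXX_X
X__XX
_____
Population = 13

Comparison: toroidal=15, fixed-dead=13 -> toroidal

Answer: toroidal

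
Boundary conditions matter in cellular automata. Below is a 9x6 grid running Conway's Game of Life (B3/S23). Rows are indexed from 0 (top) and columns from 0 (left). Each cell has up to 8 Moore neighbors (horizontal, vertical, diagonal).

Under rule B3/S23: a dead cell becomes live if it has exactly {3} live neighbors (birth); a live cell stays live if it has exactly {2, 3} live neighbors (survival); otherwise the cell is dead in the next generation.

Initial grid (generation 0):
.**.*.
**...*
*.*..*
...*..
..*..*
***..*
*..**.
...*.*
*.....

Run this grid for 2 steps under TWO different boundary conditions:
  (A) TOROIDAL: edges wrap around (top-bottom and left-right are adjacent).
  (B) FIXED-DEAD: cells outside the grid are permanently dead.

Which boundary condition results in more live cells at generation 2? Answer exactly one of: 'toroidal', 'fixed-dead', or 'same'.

Answer: fixed-dead

Derivation:
Under TOROIDAL boundary, generation 2:
*.....
..*.**
......
......
......
..*...
..***.
......
......
Population = 8

Under FIXED-DEAD boundary, generation 2:
*****.
*...**
*.....
.....*
.....*
..*..*
.***..
....*.
......
Population = 17

Comparison: toroidal=8, fixed-dead=17 -> fixed-dead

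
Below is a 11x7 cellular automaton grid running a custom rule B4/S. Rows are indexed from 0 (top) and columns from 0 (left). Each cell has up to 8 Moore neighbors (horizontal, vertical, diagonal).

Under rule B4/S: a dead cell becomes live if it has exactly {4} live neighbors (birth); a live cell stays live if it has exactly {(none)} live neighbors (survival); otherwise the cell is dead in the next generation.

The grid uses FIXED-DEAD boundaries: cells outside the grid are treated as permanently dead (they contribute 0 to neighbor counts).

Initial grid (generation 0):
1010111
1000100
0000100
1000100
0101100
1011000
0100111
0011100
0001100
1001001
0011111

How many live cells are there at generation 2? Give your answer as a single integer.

Simulating step by step:
Generation 0 (given above): 33 live cells
Generation 1: 7 live cells
0000000
0001000
0000000
0001000
0010000
0100010
0000000
0000000
0010000
0010000
0000000
Generation 2: 0 live cells
0000000
0000000
0000000
0000000
0000000
0000000
0000000
0000000
0000000
0000000
0000000
Population at generation 2: 0

Answer: 0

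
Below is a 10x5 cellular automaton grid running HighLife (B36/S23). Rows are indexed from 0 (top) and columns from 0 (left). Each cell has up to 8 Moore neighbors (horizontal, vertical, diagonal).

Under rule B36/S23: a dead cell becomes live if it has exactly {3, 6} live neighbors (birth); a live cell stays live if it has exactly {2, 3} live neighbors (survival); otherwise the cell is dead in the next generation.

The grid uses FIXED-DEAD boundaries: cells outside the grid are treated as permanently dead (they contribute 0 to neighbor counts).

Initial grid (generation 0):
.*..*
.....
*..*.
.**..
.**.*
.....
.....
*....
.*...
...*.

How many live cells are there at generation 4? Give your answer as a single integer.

Simulating step by step:
Generation 0 (given above): 12 live cells
Generation 1: 6 live cells
.....
.....
.**..
*....
.***.
.....
.....
.....
.....
.....
Generation 2: 6 live cells
.....
.....
.*...
*..*.
.**..
..*..
.....
.....
.....
.....
Generation 3: 6 live cells
.....
.....
.....
*....
.***.
.**..
.....
.....
.....
.....
Generation 4: 6 live cells
.....
.....
.....
.**..
*..*.
.*.*.
.....
.....
.....
.....
Population at generation 4: 6

Answer: 6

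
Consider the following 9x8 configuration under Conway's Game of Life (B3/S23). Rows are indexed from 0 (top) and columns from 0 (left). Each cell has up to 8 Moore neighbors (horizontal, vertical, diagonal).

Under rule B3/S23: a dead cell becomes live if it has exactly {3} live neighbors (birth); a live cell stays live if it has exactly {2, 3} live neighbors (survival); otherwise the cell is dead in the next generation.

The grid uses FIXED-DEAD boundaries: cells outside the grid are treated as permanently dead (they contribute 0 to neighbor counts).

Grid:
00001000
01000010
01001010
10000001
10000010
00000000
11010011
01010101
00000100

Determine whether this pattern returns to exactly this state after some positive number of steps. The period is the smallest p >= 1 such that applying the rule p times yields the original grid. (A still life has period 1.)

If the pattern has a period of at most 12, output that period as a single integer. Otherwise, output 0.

Answer: 0

Derivation:
Simulating and comparing each generation to the original:
Gen 0 (original, given above): 20 live cells
Gen 1: 25 live cells, differs from original
Gen 2: 22 live cells, differs from original
Gen 3: 23 live cells, differs from original
Gen 4: 18 live cells, differs from original
Gen 5: 17 live cells, differs from original
Gen 6: 17 live cells, differs from original
Gen 7: 16 live cells, differs from original
Gen 8: 20 live cells, differs from original
Gen 9: 18 live cells, differs from original
Gen 10: 20 live cells, differs from original
Gen 11: 19 live cells, differs from original
Gen 12: 20 live cells, differs from original
No period found within 12 steps.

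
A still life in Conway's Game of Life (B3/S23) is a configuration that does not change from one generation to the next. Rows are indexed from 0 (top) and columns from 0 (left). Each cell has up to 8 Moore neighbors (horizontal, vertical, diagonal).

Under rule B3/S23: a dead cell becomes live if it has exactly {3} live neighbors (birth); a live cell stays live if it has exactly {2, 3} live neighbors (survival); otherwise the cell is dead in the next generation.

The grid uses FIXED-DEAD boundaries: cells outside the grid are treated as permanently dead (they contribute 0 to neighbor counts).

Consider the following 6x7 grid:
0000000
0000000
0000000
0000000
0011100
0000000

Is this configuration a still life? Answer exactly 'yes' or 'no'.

Answer: no

Derivation:
Compute generation 1 and compare to generation 0 (given above):
Generation 1:
0000000
0000000
0000000
0001000
0001000
0001000
Cell (3,3) differs: gen0=0 vs gen1=1 -> NOT a still life.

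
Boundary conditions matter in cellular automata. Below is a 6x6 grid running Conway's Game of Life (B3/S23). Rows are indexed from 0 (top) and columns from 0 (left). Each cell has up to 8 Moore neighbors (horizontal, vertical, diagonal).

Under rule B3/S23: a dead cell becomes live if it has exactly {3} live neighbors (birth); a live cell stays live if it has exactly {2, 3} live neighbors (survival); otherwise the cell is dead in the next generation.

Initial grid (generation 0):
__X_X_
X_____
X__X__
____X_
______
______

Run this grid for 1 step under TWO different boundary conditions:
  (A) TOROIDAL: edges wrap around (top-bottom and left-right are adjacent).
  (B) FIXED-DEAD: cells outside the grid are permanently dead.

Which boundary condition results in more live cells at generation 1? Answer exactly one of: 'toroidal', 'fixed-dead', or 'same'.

Answer: toroidal

Derivation:
Under TOROIDAL boundary, generation 1:
______
_X_X_X
_____X
______
______
______
Population = 4

Under FIXED-DEAD boundary, generation 1:
______
_X_X__
______
______
______
______
Population = 2

Comparison: toroidal=4, fixed-dead=2 -> toroidal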